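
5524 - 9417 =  - 3893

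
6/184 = 3/92 = 0.03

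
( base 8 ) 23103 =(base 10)9795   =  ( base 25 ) fgk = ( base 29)bim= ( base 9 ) 14383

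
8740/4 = 2185 = 2185.00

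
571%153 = 112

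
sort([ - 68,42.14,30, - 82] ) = [ - 82,-68,30, 42.14]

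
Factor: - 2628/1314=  - 2^1 = -2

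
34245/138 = 11415/46  =  248.15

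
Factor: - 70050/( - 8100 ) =467/54=2^( - 1)*3^( - 3)*467^1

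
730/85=8 + 10/17 = 8.59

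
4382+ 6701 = 11083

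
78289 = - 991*( - 79 ) 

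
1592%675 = 242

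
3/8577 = 1/2859 = 0.00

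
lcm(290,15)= 870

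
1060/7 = 151 + 3/7  =  151.43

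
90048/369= 30016/123=244.03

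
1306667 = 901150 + 405517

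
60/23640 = 1/394 = 0.00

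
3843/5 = 768 + 3/5 = 768.60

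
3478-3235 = 243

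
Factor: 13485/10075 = 3^1*5^( - 1)*13^( - 1 )*29^1=87/65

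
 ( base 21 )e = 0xE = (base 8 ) 16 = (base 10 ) 14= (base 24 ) e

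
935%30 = 5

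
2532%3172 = 2532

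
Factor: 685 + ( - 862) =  - 3^1*59^1 = - 177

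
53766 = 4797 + 48969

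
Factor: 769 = 769^1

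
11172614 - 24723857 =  - 13551243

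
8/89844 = 2/22461=0.00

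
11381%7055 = 4326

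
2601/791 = 3 + 228/791=   3.29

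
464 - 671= - 207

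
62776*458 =28751408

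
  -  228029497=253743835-481773332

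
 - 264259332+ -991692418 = -1255951750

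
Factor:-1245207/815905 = - 3^1*5^(-1)*163181^( - 1)*415069^1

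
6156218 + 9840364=15996582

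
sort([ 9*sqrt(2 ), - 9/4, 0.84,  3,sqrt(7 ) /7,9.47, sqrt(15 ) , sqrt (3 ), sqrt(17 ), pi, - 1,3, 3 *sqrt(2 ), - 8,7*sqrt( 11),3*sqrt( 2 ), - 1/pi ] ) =[ - 8,-9/4, - 1, - 1/pi,sqrt( 7)/7,0.84,sqrt( 3 ),3, 3, pi,  sqrt (15), sqrt( 17 ) , 3*sqrt( 2),3 * sqrt( 2),9.47,9 * sqrt ( 2),7*sqrt(11 ) ] 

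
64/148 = 16/37 =0.43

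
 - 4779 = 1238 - 6017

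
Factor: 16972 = 2^2*4243^1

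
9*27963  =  251667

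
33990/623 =54 + 348/623=54.56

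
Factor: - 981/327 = - 3 =- 3^1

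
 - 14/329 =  - 1 +45/47 = - 0.04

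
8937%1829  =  1621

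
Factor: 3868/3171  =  2^2  *  3^(-1)*7^ ( - 1)*151^(  -  1 )*967^1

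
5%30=5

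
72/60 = 1 + 1/5 = 1.20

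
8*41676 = 333408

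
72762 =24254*3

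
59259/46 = 59259/46 = 1288.24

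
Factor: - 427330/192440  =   - 2^ (- 2) * 17^(-1)*151^1  =  - 151/68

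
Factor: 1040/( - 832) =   -  2^(- 2 )*5^1= - 5/4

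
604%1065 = 604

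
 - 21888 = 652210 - 674098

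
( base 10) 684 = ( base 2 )1010101100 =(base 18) 220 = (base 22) 192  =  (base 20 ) 1E4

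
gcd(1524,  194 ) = 2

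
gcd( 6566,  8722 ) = 98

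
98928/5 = 19785 + 3/5 = 19785.60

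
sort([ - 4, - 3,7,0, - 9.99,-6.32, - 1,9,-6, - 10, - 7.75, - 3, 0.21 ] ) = [ - 10, - 9.99  ,-7.75 , - 6.32,  -  6, - 4,  -  3 , - 3, - 1,0,0.21,7,9 ]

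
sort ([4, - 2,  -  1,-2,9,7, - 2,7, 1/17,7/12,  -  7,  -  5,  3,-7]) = [-7,-7,-5,-2,-2 ,-2,-1, 1/17,7/12,3,4,7,7, 9 ] 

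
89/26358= 89/26358 = 0.00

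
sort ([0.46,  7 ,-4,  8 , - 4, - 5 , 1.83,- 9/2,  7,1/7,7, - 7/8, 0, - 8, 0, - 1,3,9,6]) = [ - 8, - 5,  -  9/2, - 4 , - 4, - 1, - 7/8,0,  0,1/7, 0.46, 1.83, 3,6,  7,  7, 7,8 , 9]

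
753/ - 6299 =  - 753/6299  =  -0.12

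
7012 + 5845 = 12857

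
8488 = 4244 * 2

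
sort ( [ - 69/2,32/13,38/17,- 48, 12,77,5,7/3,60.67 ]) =[ - 48, -69/2,  38/17,7/3,32/13, 5 , 12,  60.67, 77]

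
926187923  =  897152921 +29035002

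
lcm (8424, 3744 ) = 33696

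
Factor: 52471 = 137^1*  383^1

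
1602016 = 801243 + 800773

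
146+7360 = 7506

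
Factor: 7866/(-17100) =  - 2^ ( - 1 )*5^( - 2)*23^1 = -23/50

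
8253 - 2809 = 5444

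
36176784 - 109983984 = -73807200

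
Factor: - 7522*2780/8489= - 2^3*5^1*13^( -1)*139^1*653^(-1)*3761^1  =  - 20911160/8489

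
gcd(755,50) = 5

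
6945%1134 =141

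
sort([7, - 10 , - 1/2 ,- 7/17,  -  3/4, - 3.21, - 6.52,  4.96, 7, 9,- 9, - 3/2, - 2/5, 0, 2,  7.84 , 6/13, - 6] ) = [ - 10, - 9,-6.52, - 6, - 3.21,  -  3/2, - 3/4,-1/2, - 7/17, - 2/5,0,6/13, 2, 4.96, 7,  7 , 7.84 , 9]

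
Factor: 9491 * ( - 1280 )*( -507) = 6159279360 = 2^8*3^1*5^1*13^2*9491^1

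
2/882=1/441 = 0.00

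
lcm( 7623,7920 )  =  609840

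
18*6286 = 113148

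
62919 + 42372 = 105291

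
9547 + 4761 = 14308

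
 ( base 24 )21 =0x31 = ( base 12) 41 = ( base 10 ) 49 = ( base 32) 1H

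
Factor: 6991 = 6991^1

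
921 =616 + 305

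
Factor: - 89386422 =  - 2^1*3^1*  43^1*199^1*1741^1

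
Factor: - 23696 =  - 2^4 * 1481^1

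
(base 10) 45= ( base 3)1200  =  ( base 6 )113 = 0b101101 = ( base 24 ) 1l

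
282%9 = 3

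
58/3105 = 58/3105 = 0.02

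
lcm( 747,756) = 62748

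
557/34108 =557/34108 = 0.02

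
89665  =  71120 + 18545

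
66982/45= 66982/45 = 1488.49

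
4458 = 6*743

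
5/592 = 5/592 = 0.01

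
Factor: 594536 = 2^3*  74317^1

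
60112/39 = 4624/3 = 1541.33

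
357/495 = 119/165 = 0.72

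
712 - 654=58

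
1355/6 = 1355/6  =  225.83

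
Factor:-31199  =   - 7^1*4457^1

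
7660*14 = 107240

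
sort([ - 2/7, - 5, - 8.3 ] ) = [ - 8.3,-5, - 2/7 ]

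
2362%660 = 382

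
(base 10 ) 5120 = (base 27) 70H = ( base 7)20633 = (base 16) 1400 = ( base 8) 12000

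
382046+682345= 1064391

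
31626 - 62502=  - 30876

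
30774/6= 5129 = 5129.00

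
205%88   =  29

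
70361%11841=11156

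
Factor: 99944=2^3*13^1*31^2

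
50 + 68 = 118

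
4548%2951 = 1597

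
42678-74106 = - 31428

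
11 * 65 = 715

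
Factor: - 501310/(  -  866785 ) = 100262/173357 = 2^1 * 50131^1 * 173357^( - 1)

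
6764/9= 751 + 5/9 =751.56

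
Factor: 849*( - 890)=-2^1*3^1*5^1*89^1*283^1 = -755610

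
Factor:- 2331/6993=-1/3 =- 3^( - 1 )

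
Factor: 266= 2^1*7^1*19^1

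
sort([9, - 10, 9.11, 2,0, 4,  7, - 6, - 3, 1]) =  [ - 10,  -  6, - 3,0,1, 2, 4 , 7,9, 9.11 ] 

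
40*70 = 2800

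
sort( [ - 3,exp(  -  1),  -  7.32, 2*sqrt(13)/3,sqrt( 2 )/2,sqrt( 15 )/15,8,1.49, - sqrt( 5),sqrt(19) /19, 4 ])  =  [-7.32, - 3, - sqrt( 5),sqrt( 19 ) /19,sqrt(15 ) /15, exp( - 1 ),sqrt( 2 )/2,1.49, 2 * sqrt(13)/3,4,8]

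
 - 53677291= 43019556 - 96696847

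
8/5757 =8/5757  =  0.00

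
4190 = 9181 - 4991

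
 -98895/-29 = 98895/29 = 3410.17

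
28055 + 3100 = 31155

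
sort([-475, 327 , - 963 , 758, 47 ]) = [ - 963 , - 475, 47, 327, 758 ] 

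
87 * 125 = 10875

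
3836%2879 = 957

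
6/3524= 3/1762 = 0.00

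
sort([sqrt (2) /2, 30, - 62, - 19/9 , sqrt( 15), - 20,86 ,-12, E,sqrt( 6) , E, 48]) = [- 62,-20, -12,-19/9,sqrt( 2) /2,sqrt (6), E, E,  sqrt(15), 30 , 48,86 ]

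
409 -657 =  - 248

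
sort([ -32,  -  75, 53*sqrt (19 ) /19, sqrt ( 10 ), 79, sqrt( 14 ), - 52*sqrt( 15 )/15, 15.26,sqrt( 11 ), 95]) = [  -  75, -32  , - 52*sqrt( 15) /15, sqrt(10), sqrt(11 ),sqrt( 14 ),  53*sqrt( 19)/19,15.26 , 79, 95]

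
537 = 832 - 295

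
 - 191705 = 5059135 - 5250840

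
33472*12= 401664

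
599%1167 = 599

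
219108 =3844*57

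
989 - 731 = 258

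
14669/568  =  25 + 469/568 = 25.83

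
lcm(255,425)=1275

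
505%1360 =505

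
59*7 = 413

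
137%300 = 137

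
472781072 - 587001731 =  - 114220659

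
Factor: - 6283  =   - 61^1*103^1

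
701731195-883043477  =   - 181312282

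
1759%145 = 19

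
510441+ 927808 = 1438249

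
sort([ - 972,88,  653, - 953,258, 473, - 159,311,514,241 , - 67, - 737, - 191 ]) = [ - 972,-953, - 737, - 191,  -  159, - 67, 88,241,258, 311 , 473,  514,653 ]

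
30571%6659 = 3935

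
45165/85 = 531 + 6/17 =531.35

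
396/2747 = 396/2747=0.14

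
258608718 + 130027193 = 388635911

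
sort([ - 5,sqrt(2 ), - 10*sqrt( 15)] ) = [  -  10*sqrt( 15 ) , - 5,sqrt(2)] 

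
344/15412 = 86/3853 = 0.02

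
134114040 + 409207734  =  543321774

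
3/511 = 3/511= 0.01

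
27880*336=9367680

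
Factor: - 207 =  - 3^2*23^1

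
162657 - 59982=102675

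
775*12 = 9300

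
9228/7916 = 2307/1979 = 1.17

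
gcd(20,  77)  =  1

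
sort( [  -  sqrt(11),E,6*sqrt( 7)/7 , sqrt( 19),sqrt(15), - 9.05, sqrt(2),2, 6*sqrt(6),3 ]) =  [ - 9.05, -sqrt(11),sqrt(2),2,6*sqrt(7)/7,E,3,sqrt(15),sqrt(19 ) , 6*  sqrt ( 6) ] 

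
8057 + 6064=14121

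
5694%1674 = 672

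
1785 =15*119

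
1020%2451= 1020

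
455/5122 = 35/394=0.09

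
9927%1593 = 369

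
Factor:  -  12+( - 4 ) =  - 2^4 = - 16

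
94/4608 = 47/2304 = 0.02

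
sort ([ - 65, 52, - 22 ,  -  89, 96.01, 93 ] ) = [ - 89, -65,  -  22, 52, 93, 96.01] 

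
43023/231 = 186  +  19/77 =186.25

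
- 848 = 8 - 856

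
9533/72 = 9533/72  =  132.40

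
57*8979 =511803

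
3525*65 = 229125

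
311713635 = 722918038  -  411204403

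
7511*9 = 67599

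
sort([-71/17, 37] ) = [-71/17,  37]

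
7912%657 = 28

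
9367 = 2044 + 7323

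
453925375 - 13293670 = 440631705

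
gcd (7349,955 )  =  1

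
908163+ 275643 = 1183806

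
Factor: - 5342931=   -  3^2*11^1 * 29^1*1861^1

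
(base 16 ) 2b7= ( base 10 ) 695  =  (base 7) 2012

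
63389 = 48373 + 15016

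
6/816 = 1/136 = 0.01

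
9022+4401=13423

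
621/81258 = 207/27086 = 0.01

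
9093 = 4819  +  4274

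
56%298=56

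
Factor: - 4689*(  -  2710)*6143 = 2^1*3^2 * 5^1*271^1 * 521^1*6143^1 = 78060268170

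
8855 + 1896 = 10751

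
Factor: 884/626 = 2^1*13^1* 17^1*313^( - 1 ) = 442/313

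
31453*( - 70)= - 2201710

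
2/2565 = 2/2565 =0.00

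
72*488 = 35136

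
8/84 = 2/21 = 0.10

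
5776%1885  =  121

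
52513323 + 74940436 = 127453759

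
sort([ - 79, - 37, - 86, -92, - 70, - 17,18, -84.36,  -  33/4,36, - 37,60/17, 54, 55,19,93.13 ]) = [ - 92,-86, - 84.36 , - 79, - 70,-37, - 37, - 17,-33/4, 60/17,18, 19,  36,54,  55,93.13] 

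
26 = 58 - 32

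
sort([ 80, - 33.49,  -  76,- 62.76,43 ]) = [ - 76  , - 62.76,-33.49 , 43,  80]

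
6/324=1/54= 0.02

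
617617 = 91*6787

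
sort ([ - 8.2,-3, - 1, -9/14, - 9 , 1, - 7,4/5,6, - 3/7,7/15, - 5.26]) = [ - 9, - 8.2, - 7 , -5.26, -3, - 1, - 9/14,- 3/7,7/15,4/5,1,6 ] 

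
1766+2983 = 4749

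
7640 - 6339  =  1301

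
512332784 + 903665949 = 1415998733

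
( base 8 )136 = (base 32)2u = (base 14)6A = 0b1011110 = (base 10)94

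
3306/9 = 367 + 1/3 = 367.33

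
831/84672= 277/28224 = 0.01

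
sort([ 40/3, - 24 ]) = [ - 24, 40/3]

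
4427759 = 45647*97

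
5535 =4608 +927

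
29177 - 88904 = -59727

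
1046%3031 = 1046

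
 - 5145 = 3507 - 8652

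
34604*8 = 276832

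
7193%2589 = 2015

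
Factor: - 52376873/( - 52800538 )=2^ ( - 1)*7^( - 2)*17^(-1)*41^( - 1 )*349^1*773^ ( - 1)*150077^1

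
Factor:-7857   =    -  3^4 * 97^1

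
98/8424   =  49/4212 = 0.01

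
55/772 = 55/772 = 0.07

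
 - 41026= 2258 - 43284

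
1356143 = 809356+546787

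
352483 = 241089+111394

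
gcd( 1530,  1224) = 306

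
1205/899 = 1205/899= 1.34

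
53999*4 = 215996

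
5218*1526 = 7962668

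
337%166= 5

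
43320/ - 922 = - 21660/461 = - 46.98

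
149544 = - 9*( - 16616)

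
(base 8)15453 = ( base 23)d39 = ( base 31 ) 77B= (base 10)6955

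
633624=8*79203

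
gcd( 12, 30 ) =6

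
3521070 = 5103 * 690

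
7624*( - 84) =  - 640416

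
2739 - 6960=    - 4221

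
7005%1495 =1025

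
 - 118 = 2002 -2120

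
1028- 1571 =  - 543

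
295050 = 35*8430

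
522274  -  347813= 174461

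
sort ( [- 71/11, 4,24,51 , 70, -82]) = [  -  82, - 71/11, 4, 24 , 51 , 70]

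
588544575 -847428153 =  - 258883578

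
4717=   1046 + 3671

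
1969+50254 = 52223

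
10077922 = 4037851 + 6040071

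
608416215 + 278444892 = 886861107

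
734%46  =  44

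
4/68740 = 1/17185 = 0.00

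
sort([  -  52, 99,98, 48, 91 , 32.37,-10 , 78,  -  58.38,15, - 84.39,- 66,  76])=[ - 84.39, - 66, - 58.38, - 52, - 10,15,32.37,48, 76,78 , 91,98,99]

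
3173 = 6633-3460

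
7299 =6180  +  1119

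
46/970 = 23/485 = 0.05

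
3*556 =1668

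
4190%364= 186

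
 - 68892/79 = -68892/79 = - 872.05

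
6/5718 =1/953 = 0.00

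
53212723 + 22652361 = 75865084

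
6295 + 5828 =12123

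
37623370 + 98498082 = 136121452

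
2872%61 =5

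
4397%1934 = 529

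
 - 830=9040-9870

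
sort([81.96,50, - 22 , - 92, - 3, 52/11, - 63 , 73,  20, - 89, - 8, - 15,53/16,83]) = [ - 92 , - 89, - 63, - 22,  -  15, - 8, - 3,53/16,52/11,20,50,73 , 81.96,83]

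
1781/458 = 3  +  407/458=3.89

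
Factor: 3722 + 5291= 9013 = 9013^1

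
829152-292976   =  536176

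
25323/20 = 1266 + 3/20  =  1266.15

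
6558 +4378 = 10936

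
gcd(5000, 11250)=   1250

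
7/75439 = 1/10777 = 0.00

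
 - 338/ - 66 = 5+4/33 = 5.12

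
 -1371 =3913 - 5284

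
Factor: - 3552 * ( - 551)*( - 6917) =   -  13537620384 = -  2^5*3^1*19^1*29^1 * 37^1*6917^1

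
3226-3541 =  - 315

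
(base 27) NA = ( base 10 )631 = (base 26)O7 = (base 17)232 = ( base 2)1001110111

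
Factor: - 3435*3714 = -12757590 = -2^1*3^2*5^1*229^1 * 619^1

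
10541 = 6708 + 3833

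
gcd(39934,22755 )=41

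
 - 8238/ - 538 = 15 + 84/269 = 15.31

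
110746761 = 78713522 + 32033239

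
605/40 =121/8 = 15.12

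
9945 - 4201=5744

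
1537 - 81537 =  - 80000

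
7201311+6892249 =14093560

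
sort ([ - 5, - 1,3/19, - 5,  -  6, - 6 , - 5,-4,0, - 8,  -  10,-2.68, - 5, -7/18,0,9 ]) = [ - 10, - 8, - 6,-6, - 5, - 5, - 5,-5, - 4,  -  2.68,-1, - 7/18,0, 0, 3/19,9 ]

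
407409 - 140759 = 266650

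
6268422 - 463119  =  5805303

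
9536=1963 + 7573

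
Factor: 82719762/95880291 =2^1 * 13^(- 2 )*281^( - 1 )*673^( - 1)*13786627^1 = 27573254/31960097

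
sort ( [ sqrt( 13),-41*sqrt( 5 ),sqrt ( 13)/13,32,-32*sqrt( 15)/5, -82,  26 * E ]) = [-41*sqrt ( 5),-82, - 32*sqrt ( 15)/5, sqrt( 13 )/13,sqrt ( 13), 32,  26*E ]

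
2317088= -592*(-3914)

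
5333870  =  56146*95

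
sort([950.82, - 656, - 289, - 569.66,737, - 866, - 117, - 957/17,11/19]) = [  -  866,-656, - 569.66, - 289, - 117, - 957/17,11/19,737 , 950.82] 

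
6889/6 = 1148 + 1/6 = 1148.17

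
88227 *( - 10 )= - 882270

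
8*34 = 272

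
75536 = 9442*8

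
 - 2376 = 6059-8435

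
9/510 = 3/170 = 0.02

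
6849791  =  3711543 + 3138248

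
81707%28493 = 24721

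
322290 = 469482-147192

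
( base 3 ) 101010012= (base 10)7376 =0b1110011010000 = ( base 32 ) 76g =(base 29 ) 8MA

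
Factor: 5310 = 2^1 * 3^2 * 5^1*59^1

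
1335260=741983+593277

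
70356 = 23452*3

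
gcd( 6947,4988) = 1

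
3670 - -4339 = 8009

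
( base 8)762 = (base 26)J4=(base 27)ic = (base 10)498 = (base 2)111110010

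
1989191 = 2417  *823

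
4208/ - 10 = -2104/5 = - 420.80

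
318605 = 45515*7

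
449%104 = 33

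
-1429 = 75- 1504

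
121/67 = 1 + 54/67= 1.81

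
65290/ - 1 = -65290 + 0/1 = -65290.00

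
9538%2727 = 1357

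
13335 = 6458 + 6877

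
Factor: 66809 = 66809^1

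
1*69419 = 69419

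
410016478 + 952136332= 1362152810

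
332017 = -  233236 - -565253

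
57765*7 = 404355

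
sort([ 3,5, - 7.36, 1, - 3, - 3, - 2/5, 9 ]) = [ - 7.36, - 3,  -  3, - 2/5, 1,3, 5, 9] 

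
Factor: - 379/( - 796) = 2^( -2)*199^(-1)*379^1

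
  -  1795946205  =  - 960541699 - 835404506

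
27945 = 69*405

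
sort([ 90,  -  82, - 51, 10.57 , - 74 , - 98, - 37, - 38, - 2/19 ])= [ - 98, - 82, - 74, - 51, - 38, -37, - 2/19,10.57,90 ] 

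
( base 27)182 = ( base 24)1fb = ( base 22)1l1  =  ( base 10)947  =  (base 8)1663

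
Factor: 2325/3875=3^1*5^( - 1 )= 3/5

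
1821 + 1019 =2840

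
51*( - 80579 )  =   - 4109529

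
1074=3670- 2596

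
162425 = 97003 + 65422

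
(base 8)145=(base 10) 101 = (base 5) 401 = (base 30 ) 3b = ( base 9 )122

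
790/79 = 10 = 10.00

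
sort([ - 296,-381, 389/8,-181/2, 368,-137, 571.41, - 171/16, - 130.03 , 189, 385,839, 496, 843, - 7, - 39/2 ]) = [-381, - 296,- 137, - 130.03,-181/2, -39/2, - 171/16,-7, 389/8, 189 , 368,  385, 496, 571.41 , 839 , 843]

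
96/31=3 + 3/31 =3.10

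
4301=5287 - 986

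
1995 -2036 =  - 41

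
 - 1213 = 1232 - 2445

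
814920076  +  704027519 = 1518947595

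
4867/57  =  85+22/57= 85.39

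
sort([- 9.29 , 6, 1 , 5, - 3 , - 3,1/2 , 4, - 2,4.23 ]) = [- 9.29, - 3, - 3, - 2,1/2 , 1, 4,  4.23,5, 6]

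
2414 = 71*34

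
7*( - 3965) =  -  27755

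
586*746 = 437156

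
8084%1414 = 1014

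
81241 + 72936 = 154177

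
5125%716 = 113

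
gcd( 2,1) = 1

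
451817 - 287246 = 164571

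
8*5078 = 40624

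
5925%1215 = 1065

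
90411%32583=25245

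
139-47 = 92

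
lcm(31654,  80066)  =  1361122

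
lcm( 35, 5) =35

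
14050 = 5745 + 8305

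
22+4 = 26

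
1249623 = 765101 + 484522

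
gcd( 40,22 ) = 2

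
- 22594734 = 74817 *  ( -302 ) 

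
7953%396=33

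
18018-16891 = 1127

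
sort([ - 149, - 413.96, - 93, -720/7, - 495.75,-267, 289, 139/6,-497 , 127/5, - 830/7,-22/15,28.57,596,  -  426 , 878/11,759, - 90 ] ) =[-497, - 495.75,-426, - 413.96, - 267,-149,-830/7, - 720/7 ,-93, - 90,  -  22/15, 139/6,127/5 , 28.57, 878/11,289,  596,759]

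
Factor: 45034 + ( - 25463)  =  19571^1 = 19571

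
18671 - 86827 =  - 68156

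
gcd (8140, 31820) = 740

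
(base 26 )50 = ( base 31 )46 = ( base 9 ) 154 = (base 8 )202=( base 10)130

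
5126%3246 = 1880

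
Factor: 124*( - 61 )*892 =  - 2^4* 31^1*61^1*223^1 = - 6747088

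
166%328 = 166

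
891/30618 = 11/378 = 0.03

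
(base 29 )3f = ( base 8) 146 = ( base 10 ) 102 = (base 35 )2W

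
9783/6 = 1630 +1/2 = 1630.50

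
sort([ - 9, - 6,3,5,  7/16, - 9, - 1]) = [- 9, - 9, -6, - 1,7/16, 3 , 5] 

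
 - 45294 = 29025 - 74319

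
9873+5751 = 15624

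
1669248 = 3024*552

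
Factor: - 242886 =-2^1 * 3^1*7^1*5783^1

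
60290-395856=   -  335566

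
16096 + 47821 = 63917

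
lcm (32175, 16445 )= 740025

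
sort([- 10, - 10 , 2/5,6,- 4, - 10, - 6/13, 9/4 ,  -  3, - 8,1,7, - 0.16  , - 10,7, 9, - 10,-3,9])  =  [ - 10,  -  10, - 10, - 10  , - 10,-8, - 4 , - 3,-3, -6/13, - 0.16, 2/5,1, 9/4,6, 7,7,9,9 ] 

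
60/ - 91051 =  -1+90991/91051=- 0.00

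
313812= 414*758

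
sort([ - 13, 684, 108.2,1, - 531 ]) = [-531, - 13,1, 108.2,684]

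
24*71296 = 1711104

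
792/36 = 22 = 22.00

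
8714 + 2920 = 11634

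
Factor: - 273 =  - 3^1*7^1*13^1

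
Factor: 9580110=2^1*3^1*5^1 * 197^1* 1621^1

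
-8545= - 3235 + -5310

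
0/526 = 0 =0.00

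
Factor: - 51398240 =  - 2^5*5^1 * 321239^1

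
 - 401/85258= - 401/85258 =- 0.00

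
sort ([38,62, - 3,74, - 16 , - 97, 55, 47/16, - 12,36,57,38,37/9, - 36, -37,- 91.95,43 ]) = [ - 97, - 91.95,  -  37 , - 36,-16, -12, - 3 , 47/16, 37/9, 36,  38 , 38,43 , 55,57,62,74 ]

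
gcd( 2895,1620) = 15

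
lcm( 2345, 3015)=21105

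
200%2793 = 200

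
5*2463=12315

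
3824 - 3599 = 225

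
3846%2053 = 1793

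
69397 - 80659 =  - 11262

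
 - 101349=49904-151253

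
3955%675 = 580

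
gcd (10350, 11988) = 18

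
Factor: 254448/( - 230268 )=-684/619=-2^2*3^2 *19^1*619^( - 1) 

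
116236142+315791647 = 432027789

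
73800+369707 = 443507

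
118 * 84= 9912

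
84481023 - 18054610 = 66426413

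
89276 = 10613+78663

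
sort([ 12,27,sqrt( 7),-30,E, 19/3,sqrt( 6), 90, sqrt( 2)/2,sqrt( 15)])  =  [ - 30, sqrt (2 )/2, sqrt(6), sqrt(7), E,sqrt(15), 19/3  ,  12, 27, 90] 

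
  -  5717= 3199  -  8916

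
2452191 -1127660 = 1324531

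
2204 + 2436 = 4640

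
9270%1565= 1445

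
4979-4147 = 832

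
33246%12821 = 7604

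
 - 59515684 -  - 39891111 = -19624573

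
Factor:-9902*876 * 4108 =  - 35633416416 = -2^5 * 3^1*13^1*73^1 * 79^1*4951^1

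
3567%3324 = 243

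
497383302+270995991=768379293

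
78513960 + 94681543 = 173195503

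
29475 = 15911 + 13564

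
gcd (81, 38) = 1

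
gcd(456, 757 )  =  1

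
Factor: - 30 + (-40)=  - 2^1*5^1*7^1 = - 70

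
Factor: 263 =263^1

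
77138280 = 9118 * 8460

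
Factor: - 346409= -7^1*17^1*41^1 * 71^1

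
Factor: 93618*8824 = 826085232 = 2^4*3^2 * 7^1 * 743^1*1103^1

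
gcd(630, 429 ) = 3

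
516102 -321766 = 194336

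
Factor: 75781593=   3^2*1031^1*8167^1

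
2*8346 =16692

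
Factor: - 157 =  - 157^1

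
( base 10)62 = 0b111110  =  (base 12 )52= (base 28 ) 26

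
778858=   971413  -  192555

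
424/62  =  6 + 26/31  =  6.84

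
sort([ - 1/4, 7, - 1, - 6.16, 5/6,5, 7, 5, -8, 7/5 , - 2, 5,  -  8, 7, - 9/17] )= [ - 8, - 8, - 6.16, - 2, - 1, -9/17, - 1/4,  5/6, 7/5,5,5, 5,7,7,7] 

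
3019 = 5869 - 2850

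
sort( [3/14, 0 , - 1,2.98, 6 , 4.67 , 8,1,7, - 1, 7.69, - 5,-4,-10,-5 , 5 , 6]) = [ - 10, - 5, - 5,  -  4,-1,-1, 0,3/14,  1, 2.98,4.67,5,  6,6,7 , 7.69,  8]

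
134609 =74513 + 60096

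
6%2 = 0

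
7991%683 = 478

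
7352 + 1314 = 8666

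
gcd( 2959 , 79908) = 1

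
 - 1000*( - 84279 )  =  84279000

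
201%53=42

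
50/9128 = 25/4564 = 0.01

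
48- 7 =41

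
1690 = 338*5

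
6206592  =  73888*84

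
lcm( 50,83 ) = 4150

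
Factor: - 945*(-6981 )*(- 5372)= - 2^2*3^4*5^1*7^1 * 13^1*17^1*79^1*179^1 = - 35439325740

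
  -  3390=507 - 3897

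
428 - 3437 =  - 3009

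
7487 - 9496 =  - 2009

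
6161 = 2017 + 4144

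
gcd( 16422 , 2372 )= 2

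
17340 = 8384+8956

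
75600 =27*2800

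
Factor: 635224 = 2^3*271^1 * 293^1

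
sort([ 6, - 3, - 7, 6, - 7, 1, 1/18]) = [ - 7  ,-7, - 3,1/18,1,6  ,  6] 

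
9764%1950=14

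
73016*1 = 73016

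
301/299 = 1 + 2/299= 1.01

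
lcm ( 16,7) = 112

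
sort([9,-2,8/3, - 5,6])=[-5, - 2,8/3,  6,9]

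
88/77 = 8/7 = 1.14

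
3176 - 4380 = -1204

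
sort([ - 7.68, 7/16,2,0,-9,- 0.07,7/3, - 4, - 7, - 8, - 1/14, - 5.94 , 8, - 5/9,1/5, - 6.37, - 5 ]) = [-9 , - 8, - 7.68, - 7, - 6.37, - 5.94,-5,-4,  -  5/9, - 1/14,- 0.07, 0,1/5,  7/16,2,7/3,8]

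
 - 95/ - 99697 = 95/99697=0.00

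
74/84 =37/42 = 0.88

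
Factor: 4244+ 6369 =10613=10613^1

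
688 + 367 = 1055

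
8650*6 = 51900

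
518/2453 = 518/2453= 0.21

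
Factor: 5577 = 3^1*11^1*13^2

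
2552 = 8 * 319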